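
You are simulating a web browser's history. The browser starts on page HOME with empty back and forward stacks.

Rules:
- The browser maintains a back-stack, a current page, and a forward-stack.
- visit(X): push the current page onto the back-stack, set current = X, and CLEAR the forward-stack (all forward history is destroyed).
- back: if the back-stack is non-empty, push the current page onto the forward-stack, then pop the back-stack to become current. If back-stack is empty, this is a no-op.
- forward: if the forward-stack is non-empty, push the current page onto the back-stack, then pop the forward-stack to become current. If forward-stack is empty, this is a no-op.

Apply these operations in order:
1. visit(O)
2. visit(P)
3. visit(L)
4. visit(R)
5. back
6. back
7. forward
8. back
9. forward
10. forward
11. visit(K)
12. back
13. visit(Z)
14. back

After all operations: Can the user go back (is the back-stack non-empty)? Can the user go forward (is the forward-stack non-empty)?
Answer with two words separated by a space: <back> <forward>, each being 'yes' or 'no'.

Answer: yes yes

Derivation:
After 1 (visit(O)): cur=O back=1 fwd=0
After 2 (visit(P)): cur=P back=2 fwd=0
After 3 (visit(L)): cur=L back=3 fwd=0
After 4 (visit(R)): cur=R back=4 fwd=0
After 5 (back): cur=L back=3 fwd=1
After 6 (back): cur=P back=2 fwd=2
After 7 (forward): cur=L back=3 fwd=1
After 8 (back): cur=P back=2 fwd=2
After 9 (forward): cur=L back=3 fwd=1
After 10 (forward): cur=R back=4 fwd=0
After 11 (visit(K)): cur=K back=5 fwd=0
After 12 (back): cur=R back=4 fwd=1
After 13 (visit(Z)): cur=Z back=5 fwd=0
After 14 (back): cur=R back=4 fwd=1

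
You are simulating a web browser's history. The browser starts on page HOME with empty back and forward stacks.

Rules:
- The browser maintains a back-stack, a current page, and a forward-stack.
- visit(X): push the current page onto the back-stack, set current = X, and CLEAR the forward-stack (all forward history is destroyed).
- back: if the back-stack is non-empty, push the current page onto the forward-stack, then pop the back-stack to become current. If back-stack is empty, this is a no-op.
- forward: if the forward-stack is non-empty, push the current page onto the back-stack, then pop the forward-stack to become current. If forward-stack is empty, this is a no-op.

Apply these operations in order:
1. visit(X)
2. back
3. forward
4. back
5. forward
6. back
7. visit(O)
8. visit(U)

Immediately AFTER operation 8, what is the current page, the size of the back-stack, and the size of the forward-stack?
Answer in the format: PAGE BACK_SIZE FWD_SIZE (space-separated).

After 1 (visit(X)): cur=X back=1 fwd=0
After 2 (back): cur=HOME back=0 fwd=1
After 3 (forward): cur=X back=1 fwd=0
After 4 (back): cur=HOME back=0 fwd=1
After 5 (forward): cur=X back=1 fwd=0
After 6 (back): cur=HOME back=0 fwd=1
After 7 (visit(O)): cur=O back=1 fwd=0
After 8 (visit(U)): cur=U back=2 fwd=0

U 2 0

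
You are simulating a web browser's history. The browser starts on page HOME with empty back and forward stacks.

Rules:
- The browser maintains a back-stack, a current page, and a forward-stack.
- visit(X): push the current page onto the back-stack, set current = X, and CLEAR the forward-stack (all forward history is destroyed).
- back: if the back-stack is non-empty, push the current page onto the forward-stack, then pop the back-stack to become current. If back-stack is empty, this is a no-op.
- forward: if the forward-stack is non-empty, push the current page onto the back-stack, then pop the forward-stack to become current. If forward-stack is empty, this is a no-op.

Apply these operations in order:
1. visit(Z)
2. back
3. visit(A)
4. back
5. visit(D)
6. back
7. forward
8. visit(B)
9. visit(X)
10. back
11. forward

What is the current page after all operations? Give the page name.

Answer: X

Derivation:
After 1 (visit(Z)): cur=Z back=1 fwd=0
After 2 (back): cur=HOME back=0 fwd=1
After 3 (visit(A)): cur=A back=1 fwd=0
After 4 (back): cur=HOME back=0 fwd=1
After 5 (visit(D)): cur=D back=1 fwd=0
After 6 (back): cur=HOME back=0 fwd=1
After 7 (forward): cur=D back=1 fwd=0
After 8 (visit(B)): cur=B back=2 fwd=0
After 9 (visit(X)): cur=X back=3 fwd=0
After 10 (back): cur=B back=2 fwd=1
After 11 (forward): cur=X back=3 fwd=0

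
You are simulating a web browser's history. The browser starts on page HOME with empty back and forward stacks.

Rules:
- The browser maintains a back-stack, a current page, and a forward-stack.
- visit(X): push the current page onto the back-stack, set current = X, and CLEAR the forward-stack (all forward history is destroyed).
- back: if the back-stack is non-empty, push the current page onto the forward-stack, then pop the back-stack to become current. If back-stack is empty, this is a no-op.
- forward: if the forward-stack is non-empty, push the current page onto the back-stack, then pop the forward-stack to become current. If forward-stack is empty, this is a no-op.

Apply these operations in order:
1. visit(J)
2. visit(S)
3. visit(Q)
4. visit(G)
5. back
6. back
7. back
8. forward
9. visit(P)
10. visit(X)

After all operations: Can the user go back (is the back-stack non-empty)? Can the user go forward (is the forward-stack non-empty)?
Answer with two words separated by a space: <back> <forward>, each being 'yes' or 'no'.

After 1 (visit(J)): cur=J back=1 fwd=0
After 2 (visit(S)): cur=S back=2 fwd=0
After 3 (visit(Q)): cur=Q back=3 fwd=0
After 4 (visit(G)): cur=G back=4 fwd=0
After 5 (back): cur=Q back=3 fwd=1
After 6 (back): cur=S back=2 fwd=2
After 7 (back): cur=J back=1 fwd=3
After 8 (forward): cur=S back=2 fwd=2
After 9 (visit(P)): cur=P back=3 fwd=0
After 10 (visit(X)): cur=X back=4 fwd=0

Answer: yes no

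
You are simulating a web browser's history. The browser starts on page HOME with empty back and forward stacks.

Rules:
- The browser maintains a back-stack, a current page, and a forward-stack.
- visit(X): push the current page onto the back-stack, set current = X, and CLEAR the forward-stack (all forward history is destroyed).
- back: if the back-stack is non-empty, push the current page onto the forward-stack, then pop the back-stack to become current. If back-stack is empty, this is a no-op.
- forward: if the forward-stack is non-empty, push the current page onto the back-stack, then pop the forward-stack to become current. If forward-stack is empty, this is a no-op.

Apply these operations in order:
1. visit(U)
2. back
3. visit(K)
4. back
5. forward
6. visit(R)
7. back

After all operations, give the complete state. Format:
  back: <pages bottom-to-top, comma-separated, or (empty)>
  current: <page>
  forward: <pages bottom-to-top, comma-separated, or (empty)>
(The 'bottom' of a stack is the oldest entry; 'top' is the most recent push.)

Answer: back: HOME
current: K
forward: R

Derivation:
After 1 (visit(U)): cur=U back=1 fwd=0
After 2 (back): cur=HOME back=0 fwd=1
After 3 (visit(K)): cur=K back=1 fwd=0
After 4 (back): cur=HOME back=0 fwd=1
After 5 (forward): cur=K back=1 fwd=0
After 6 (visit(R)): cur=R back=2 fwd=0
After 7 (back): cur=K back=1 fwd=1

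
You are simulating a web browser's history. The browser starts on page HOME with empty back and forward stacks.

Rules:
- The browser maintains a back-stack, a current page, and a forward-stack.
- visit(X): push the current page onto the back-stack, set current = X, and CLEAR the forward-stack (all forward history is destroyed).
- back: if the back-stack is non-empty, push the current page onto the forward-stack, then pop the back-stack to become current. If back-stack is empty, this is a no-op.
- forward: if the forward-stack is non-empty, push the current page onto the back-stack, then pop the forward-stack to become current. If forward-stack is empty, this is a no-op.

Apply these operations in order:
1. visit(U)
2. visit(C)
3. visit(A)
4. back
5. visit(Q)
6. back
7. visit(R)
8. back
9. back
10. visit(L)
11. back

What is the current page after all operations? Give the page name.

After 1 (visit(U)): cur=U back=1 fwd=0
After 2 (visit(C)): cur=C back=2 fwd=0
After 3 (visit(A)): cur=A back=3 fwd=0
After 4 (back): cur=C back=2 fwd=1
After 5 (visit(Q)): cur=Q back=3 fwd=0
After 6 (back): cur=C back=2 fwd=1
After 7 (visit(R)): cur=R back=3 fwd=0
After 8 (back): cur=C back=2 fwd=1
After 9 (back): cur=U back=1 fwd=2
After 10 (visit(L)): cur=L back=2 fwd=0
After 11 (back): cur=U back=1 fwd=1

Answer: U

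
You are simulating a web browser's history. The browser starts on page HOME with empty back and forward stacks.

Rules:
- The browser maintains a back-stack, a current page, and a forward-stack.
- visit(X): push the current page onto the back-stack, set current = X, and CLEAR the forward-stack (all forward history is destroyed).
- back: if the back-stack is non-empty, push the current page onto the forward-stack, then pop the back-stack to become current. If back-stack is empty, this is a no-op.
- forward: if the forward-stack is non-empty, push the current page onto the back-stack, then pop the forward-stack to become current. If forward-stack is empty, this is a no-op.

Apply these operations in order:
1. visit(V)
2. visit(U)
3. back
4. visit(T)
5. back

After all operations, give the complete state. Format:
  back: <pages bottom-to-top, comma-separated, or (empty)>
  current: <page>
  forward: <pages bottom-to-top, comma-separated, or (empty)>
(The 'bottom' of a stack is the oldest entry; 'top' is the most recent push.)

After 1 (visit(V)): cur=V back=1 fwd=0
After 2 (visit(U)): cur=U back=2 fwd=0
After 3 (back): cur=V back=1 fwd=1
After 4 (visit(T)): cur=T back=2 fwd=0
After 5 (back): cur=V back=1 fwd=1

Answer: back: HOME
current: V
forward: T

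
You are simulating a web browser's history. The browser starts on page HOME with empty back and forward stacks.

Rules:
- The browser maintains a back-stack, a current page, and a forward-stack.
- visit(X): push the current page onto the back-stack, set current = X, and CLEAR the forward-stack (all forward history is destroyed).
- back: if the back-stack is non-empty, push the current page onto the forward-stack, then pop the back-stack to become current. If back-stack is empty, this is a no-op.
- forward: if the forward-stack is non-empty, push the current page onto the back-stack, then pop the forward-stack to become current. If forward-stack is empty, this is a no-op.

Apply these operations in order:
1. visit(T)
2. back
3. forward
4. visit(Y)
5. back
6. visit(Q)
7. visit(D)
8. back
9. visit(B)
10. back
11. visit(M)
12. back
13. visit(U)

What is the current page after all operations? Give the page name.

Answer: U

Derivation:
After 1 (visit(T)): cur=T back=1 fwd=0
After 2 (back): cur=HOME back=0 fwd=1
After 3 (forward): cur=T back=1 fwd=0
After 4 (visit(Y)): cur=Y back=2 fwd=0
After 5 (back): cur=T back=1 fwd=1
After 6 (visit(Q)): cur=Q back=2 fwd=0
After 7 (visit(D)): cur=D back=3 fwd=0
After 8 (back): cur=Q back=2 fwd=1
After 9 (visit(B)): cur=B back=3 fwd=0
After 10 (back): cur=Q back=2 fwd=1
After 11 (visit(M)): cur=M back=3 fwd=0
After 12 (back): cur=Q back=2 fwd=1
After 13 (visit(U)): cur=U back=3 fwd=0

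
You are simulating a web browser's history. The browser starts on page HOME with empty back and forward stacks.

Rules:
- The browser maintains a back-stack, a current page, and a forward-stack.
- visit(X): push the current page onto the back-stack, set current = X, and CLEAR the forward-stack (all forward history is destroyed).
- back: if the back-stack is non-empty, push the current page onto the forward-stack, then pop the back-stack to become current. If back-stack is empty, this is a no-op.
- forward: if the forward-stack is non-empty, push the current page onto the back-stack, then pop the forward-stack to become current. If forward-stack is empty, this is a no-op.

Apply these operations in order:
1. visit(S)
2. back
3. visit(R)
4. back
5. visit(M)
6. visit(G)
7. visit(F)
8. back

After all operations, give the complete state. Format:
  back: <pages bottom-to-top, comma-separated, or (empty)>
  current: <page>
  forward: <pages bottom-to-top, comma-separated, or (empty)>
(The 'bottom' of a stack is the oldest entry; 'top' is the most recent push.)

After 1 (visit(S)): cur=S back=1 fwd=0
After 2 (back): cur=HOME back=0 fwd=1
After 3 (visit(R)): cur=R back=1 fwd=0
After 4 (back): cur=HOME back=0 fwd=1
After 5 (visit(M)): cur=M back=1 fwd=0
After 6 (visit(G)): cur=G back=2 fwd=0
After 7 (visit(F)): cur=F back=3 fwd=0
After 8 (back): cur=G back=2 fwd=1

Answer: back: HOME,M
current: G
forward: F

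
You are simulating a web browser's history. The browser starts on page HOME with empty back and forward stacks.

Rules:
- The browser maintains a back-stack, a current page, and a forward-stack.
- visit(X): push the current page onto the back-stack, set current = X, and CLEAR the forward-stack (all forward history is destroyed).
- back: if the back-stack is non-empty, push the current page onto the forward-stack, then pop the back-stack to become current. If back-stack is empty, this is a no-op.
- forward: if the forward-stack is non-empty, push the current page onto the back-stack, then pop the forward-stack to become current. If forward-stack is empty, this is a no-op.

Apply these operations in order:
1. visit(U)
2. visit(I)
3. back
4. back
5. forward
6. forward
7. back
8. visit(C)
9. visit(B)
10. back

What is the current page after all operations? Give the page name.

After 1 (visit(U)): cur=U back=1 fwd=0
After 2 (visit(I)): cur=I back=2 fwd=0
After 3 (back): cur=U back=1 fwd=1
After 4 (back): cur=HOME back=0 fwd=2
After 5 (forward): cur=U back=1 fwd=1
After 6 (forward): cur=I back=2 fwd=0
After 7 (back): cur=U back=1 fwd=1
After 8 (visit(C)): cur=C back=2 fwd=0
After 9 (visit(B)): cur=B back=3 fwd=0
After 10 (back): cur=C back=2 fwd=1

Answer: C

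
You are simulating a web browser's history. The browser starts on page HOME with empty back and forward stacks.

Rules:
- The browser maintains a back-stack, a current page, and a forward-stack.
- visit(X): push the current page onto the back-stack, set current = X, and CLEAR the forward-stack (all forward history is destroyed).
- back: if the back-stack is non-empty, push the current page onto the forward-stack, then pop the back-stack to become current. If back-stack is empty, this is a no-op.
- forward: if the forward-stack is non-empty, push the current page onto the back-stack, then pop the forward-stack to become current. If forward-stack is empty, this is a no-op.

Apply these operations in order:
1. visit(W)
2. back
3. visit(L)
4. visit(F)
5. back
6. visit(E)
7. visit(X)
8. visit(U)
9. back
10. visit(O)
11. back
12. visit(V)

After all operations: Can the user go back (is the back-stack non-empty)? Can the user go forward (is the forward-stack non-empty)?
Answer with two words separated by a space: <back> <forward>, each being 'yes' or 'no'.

Answer: yes no

Derivation:
After 1 (visit(W)): cur=W back=1 fwd=0
After 2 (back): cur=HOME back=0 fwd=1
After 3 (visit(L)): cur=L back=1 fwd=0
After 4 (visit(F)): cur=F back=2 fwd=0
After 5 (back): cur=L back=1 fwd=1
After 6 (visit(E)): cur=E back=2 fwd=0
After 7 (visit(X)): cur=X back=3 fwd=0
After 8 (visit(U)): cur=U back=4 fwd=0
After 9 (back): cur=X back=3 fwd=1
After 10 (visit(O)): cur=O back=4 fwd=0
After 11 (back): cur=X back=3 fwd=1
After 12 (visit(V)): cur=V back=4 fwd=0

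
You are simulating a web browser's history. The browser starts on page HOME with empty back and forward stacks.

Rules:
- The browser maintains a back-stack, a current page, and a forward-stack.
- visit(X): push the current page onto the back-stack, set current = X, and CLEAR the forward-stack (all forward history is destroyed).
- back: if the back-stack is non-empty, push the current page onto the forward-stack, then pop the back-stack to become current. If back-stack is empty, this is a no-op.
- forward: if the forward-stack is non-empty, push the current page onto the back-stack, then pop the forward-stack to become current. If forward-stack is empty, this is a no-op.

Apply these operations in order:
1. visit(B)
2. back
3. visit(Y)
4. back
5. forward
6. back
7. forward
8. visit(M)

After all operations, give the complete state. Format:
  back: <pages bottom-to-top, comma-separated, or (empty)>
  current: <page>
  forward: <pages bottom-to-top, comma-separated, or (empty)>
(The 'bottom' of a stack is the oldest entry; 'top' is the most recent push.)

After 1 (visit(B)): cur=B back=1 fwd=0
After 2 (back): cur=HOME back=0 fwd=1
After 3 (visit(Y)): cur=Y back=1 fwd=0
After 4 (back): cur=HOME back=0 fwd=1
After 5 (forward): cur=Y back=1 fwd=0
After 6 (back): cur=HOME back=0 fwd=1
After 7 (forward): cur=Y back=1 fwd=0
After 8 (visit(M)): cur=M back=2 fwd=0

Answer: back: HOME,Y
current: M
forward: (empty)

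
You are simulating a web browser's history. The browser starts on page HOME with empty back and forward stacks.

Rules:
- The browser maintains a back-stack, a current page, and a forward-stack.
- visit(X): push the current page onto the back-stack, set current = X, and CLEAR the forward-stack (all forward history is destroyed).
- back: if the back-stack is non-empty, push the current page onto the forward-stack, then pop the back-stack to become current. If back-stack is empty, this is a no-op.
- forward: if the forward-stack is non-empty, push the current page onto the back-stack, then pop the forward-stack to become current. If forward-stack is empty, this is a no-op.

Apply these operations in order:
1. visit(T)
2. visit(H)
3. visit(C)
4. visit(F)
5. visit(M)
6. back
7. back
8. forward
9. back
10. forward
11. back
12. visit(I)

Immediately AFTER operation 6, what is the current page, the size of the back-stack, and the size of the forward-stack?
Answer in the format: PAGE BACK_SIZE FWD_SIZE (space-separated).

After 1 (visit(T)): cur=T back=1 fwd=0
After 2 (visit(H)): cur=H back=2 fwd=0
After 3 (visit(C)): cur=C back=3 fwd=0
After 4 (visit(F)): cur=F back=4 fwd=0
After 5 (visit(M)): cur=M back=5 fwd=0
After 6 (back): cur=F back=4 fwd=1

F 4 1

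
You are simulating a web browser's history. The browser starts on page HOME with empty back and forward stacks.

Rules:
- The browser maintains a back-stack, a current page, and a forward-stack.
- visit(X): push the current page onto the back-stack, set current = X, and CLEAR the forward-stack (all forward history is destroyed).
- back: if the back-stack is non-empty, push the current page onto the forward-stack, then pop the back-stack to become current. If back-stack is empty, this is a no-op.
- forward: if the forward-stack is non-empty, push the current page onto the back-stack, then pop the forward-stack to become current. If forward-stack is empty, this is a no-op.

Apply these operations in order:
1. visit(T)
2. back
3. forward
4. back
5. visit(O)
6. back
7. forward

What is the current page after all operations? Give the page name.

After 1 (visit(T)): cur=T back=1 fwd=0
After 2 (back): cur=HOME back=0 fwd=1
After 3 (forward): cur=T back=1 fwd=0
After 4 (back): cur=HOME back=0 fwd=1
After 5 (visit(O)): cur=O back=1 fwd=0
After 6 (back): cur=HOME back=0 fwd=1
After 7 (forward): cur=O back=1 fwd=0

Answer: O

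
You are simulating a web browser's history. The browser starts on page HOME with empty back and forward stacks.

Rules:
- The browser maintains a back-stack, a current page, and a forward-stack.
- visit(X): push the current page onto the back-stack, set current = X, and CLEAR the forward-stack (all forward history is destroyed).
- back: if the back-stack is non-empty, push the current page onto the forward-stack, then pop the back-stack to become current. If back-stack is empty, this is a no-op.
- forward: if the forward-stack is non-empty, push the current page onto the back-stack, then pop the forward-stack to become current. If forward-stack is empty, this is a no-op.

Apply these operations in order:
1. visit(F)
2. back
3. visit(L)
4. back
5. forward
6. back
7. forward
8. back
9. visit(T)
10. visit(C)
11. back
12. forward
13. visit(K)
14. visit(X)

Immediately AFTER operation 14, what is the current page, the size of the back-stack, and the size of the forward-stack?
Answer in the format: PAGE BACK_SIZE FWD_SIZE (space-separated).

After 1 (visit(F)): cur=F back=1 fwd=0
After 2 (back): cur=HOME back=0 fwd=1
After 3 (visit(L)): cur=L back=1 fwd=0
After 4 (back): cur=HOME back=0 fwd=1
After 5 (forward): cur=L back=1 fwd=0
After 6 (back): cur=HOME back=0 fwd=1
After 7 (forward): cur=L back=1 fwd=0
After 8 (back): cur=HOME back=0 fwd=1
After 9 (visit(T)): cur=T back=1 fwd=0
After 10 (visit(C)): cur=C back=2 fwd=0
After 11 (back): cur=T back=1 fwd=1
After 12 (forward): cur=C back=2 fwd=0
After 13 (visit(K)): cur=K back=3 fwd=0
After 14 (visit(X)): cur=X back=4 fwd=0

X 4 0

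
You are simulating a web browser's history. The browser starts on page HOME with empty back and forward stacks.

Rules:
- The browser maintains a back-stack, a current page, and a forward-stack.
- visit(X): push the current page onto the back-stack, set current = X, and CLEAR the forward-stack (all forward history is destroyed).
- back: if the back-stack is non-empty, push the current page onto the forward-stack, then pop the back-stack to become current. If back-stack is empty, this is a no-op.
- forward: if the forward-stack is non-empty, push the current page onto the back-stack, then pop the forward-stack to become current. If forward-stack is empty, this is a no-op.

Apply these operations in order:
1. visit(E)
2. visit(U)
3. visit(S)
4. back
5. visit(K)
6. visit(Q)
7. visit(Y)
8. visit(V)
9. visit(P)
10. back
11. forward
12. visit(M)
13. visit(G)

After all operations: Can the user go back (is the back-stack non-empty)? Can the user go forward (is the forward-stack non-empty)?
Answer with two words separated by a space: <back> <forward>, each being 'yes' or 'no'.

After 1 (visit(E)): cur=E back=1 fwd=0
After 2 (visit(U)): cur=U back=2 fwd=0
After 3 (visit(S)): cur=S back=3 fwd=0
After 4 (back): cur=U back=2 fwd=1
After 5 (visit(K)): cur=K back=3 fwd=0
After 6 (visit(Q)): cur=Q back=4 fwd=0
After 7 (visit(Y)): cur=Y back=5 fwd=0
After 8 (visit(V)): cur=V back=6 fwd=0
After 9 (visit(P)): cur=P back=7 fwd=0
After 10 (back): cur=V back=6 fwd=1
After 11 (forward): cur=P back=7 fwd=0
After 12 (visit(M)): cur=M back=8 fwd=0
After 13 (visit(G)): cur=G back=9 fwd=0

Answer: yes no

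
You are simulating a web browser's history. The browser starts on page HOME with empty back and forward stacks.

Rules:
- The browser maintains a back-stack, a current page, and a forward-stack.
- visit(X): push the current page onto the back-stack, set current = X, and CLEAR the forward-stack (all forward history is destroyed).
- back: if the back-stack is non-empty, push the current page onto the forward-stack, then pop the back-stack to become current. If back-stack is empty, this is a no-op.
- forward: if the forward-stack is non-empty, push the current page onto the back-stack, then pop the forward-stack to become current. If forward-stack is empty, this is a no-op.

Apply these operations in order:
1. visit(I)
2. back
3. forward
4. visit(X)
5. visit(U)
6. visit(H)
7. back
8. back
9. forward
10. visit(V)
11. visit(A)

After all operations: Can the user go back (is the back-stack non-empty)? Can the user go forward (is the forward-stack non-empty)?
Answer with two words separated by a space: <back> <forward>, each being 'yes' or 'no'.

Answer: yes no

Derivation:
After 1 (visit(I)): cur=I back=1 fwd=0
After 2 (back): cur=HOME back=0 fwd=1
After 3 (forward): cur=I back=1 fwd=0
After 4 (visit(X)): cur=X back=2 fwd=0
After 5 (visit(U)): cur=U back=3 fwd=0
After 6 (visit(H)): cur=H back=4 fwd=0
After 7 (back): cur=U back=3 fwd=1
After 8 (back): cur=X back=2 fwd=2
After 9 (forward): cur=U back=3 fwd=1
After 10 (visit(V)): cur=V back=4 fwd=0
After 11 (visit(A)): cur=A back=5 fwd=0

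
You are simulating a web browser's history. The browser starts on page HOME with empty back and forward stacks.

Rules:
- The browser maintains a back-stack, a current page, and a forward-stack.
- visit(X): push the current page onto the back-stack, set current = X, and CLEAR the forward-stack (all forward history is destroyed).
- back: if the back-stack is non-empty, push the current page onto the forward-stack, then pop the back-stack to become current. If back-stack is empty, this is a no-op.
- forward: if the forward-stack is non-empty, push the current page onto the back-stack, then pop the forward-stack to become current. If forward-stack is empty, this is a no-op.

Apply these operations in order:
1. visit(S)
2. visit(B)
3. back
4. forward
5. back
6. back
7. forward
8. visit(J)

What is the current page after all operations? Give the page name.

Answer: J

Derivation:
After 1 (visit(S)): cur=S back=1 fwd=0
After 2 (visit(B)): cur=B back=2 fwd=0
After 3 (back): cur=S back=1 fwd=1
After 4 (forward): cur=B back=2 fwd=0
After 5 (back): cur=S back=1 fwd=1
After 6 (back): cur=HOME back=0 fwd=2
After 7 (forward): cur=S back=1 fwd=1
After 8 (visit(J)): cur=J back=2 fwd=0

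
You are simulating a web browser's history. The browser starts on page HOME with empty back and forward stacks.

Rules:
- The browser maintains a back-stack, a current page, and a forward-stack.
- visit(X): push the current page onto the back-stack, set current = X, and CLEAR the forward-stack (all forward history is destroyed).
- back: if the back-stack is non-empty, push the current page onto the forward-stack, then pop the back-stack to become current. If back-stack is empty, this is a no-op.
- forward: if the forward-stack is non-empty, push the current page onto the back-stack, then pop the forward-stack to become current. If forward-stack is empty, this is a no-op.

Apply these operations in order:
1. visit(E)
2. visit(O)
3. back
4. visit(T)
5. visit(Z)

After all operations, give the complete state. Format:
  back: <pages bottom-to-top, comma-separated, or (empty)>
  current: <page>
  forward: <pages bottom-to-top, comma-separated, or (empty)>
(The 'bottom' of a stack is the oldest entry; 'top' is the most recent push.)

Answer: back: HOME,E,T
current: Z
forward: (empty)

Derivation:
After 1 (visit(E)): cur=E back=1 fwd=0
After 2 (visit(O)): cur=O back=2 fwd=0
After 3 (back): cur=E back=1 fwd=1
After 4 (visit(T)): cur=T back=2 fwd=0
After 5 (visit(Z)): cur=Z back=3 fwd=0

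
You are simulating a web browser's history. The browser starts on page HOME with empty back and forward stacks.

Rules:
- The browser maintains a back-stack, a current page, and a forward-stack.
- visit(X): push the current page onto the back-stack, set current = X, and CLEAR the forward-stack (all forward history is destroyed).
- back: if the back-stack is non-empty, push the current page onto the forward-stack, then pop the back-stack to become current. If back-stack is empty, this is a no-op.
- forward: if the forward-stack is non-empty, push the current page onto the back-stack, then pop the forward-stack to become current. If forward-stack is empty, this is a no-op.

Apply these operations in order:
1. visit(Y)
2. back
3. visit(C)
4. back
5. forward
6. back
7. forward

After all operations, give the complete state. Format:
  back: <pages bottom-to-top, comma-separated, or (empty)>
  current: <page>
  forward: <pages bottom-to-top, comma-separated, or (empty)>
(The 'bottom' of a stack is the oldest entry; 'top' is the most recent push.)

Answer: back: HOME
current: C
forward: (empty)

Derivation:
After 1 (visit(Y)): cur=Y back=1 fwd=0
After 2 (back): cur=HOME back=0 fwd=1
After 3 (visit(C)): cur=C back=1 fwd=0
After 4 (back): cur=HOME back=0 fwd=1
After 5 (forward): cur=C back=1 fwd=0
After 6 (back): cur=HOME back=0 fwd=1
After 7 (forward): cur=C back=1 fwd=0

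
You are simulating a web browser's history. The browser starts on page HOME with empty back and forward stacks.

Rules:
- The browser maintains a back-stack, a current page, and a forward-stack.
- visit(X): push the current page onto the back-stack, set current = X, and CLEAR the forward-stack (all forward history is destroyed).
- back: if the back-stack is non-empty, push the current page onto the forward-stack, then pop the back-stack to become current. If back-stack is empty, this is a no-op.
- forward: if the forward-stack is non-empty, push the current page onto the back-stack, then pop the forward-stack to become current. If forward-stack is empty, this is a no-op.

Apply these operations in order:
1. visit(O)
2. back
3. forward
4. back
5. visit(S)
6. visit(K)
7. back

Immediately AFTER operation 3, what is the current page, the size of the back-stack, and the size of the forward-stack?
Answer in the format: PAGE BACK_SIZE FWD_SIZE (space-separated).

After 1 (visit(O)): cur=O back=1 fwd=0
After 2 (back): cur=HOME back=0 fwd=1
After 3 (forward): cur=O back=1 fwd=0

O 1 0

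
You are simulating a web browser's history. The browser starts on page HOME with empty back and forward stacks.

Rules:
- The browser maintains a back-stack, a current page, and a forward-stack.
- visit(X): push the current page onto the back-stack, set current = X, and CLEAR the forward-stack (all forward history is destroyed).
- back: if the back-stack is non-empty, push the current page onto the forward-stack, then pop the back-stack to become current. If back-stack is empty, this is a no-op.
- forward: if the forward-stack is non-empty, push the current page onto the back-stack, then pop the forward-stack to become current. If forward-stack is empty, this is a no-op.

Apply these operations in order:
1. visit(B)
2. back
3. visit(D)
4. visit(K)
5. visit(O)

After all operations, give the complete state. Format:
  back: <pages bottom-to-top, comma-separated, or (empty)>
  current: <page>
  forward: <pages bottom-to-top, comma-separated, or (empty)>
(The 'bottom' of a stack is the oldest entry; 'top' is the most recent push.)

Answer: back: HOME,D,K
current: O
forward: (empty)

Derivation:
After 1 (visit(B)): cur=B back=1 fwd=0
After 2 (back): cur=HOME back=0 fwd=1
After 3 (visit(D)): cur=D back=1 fwd=0
After 4 (visit(K)): cur=K back=2 fwd=0
After 5 (visit(O)): cur=O back=3 fwd=0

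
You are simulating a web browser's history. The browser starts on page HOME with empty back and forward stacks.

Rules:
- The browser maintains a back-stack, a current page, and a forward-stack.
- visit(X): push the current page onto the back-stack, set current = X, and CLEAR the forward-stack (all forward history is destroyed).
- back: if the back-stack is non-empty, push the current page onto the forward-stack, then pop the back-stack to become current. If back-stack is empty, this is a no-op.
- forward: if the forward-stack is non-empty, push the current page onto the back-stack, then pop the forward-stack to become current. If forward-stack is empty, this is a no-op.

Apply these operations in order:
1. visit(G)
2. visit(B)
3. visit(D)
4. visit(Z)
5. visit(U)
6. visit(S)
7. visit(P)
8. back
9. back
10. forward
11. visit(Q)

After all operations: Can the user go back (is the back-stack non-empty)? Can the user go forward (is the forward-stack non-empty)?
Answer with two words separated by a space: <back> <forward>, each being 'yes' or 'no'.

After 1 (visit(G)): cur=G back=1 fwd=0
After 2 (visit(B)): cur=B back=2 fwd=0
After 3 (visit(D)): cur=D back=3 fwd=0
After 4 (visit(Z)): cur=Z back=4 fwd=0
After 5 (visit(U)): cur=U back=5 fwd=0
After 6 (visit(S)): cur=S back=6 fwd=0
After 7 (visit(P)): cur=P back=7 fwd=0
After 8 (back): cur=S back=6 fwd=1
After 9 (back): cur=U back=5 fwd=2
After 10 (forward): cur=S back=6 fwd=1
After 11 (visit(Q)): cur=Q back=7 fwd=0

Answer: yes no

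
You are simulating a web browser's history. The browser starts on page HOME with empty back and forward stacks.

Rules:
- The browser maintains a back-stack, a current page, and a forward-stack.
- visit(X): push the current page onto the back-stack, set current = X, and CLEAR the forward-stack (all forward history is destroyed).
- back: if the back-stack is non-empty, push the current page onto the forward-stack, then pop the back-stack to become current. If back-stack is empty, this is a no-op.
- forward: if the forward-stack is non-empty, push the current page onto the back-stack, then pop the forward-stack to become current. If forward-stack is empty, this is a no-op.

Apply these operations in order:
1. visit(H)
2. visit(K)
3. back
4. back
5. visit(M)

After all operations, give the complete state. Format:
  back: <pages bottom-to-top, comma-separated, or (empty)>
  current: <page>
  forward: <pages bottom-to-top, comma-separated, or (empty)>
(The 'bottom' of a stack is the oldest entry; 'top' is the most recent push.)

Answer: back: HOME
current: M
forward: (empty)

Derivation:
After 1 (visit(H)): cur=H back=1 fwd=0
After 2 (visit(K)): cur=K back=2 fwd=0
After 3 (back): cur=H back=1 fwd=1
After 4 (back): cur=HOME back=0 fwd=2
After 5 (visit(M)): cur=M back=1 fwd=0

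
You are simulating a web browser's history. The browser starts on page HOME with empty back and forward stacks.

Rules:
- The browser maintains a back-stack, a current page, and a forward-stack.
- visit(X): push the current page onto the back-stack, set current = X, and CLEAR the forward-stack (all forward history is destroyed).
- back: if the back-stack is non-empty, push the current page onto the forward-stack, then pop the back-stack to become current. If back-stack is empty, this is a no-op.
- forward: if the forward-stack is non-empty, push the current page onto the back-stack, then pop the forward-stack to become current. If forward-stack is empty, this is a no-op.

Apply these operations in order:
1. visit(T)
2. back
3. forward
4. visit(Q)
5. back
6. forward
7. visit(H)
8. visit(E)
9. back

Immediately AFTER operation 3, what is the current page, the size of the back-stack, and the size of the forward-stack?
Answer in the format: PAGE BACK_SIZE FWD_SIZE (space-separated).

After 1 (visit(T)): cur=T back=1 fwd=0
After 2 (back): cur=HOME back=0 fwd=1
After 3 (forward): cur=T back=1 fwd=0

T 1 0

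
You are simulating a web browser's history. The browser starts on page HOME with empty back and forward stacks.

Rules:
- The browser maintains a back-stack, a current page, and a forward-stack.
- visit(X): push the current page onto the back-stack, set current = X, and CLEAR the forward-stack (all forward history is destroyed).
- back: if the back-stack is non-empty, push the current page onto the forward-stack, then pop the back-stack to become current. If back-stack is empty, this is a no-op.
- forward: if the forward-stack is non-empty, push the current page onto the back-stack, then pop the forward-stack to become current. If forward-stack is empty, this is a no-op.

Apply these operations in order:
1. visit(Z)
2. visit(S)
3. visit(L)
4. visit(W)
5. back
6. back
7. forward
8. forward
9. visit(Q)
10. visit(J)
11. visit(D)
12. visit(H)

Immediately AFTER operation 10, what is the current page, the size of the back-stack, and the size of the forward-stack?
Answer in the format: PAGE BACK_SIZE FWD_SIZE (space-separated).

After 1 (visit(Z)): cur=Z back=1 fwd=0
After 2 (visit(S)): cur=S back=2 fwd=0
After 3 (visit(L)): cur=L back=3 fwd=0
After 4 (visit(W)): cur=W back=4 fwd=0
After 5 (back): cur=L back=3 fwd=1
After 6 (back): cur=S back=2 fwd=2
After 7 (forward): cur=L back=3 fwd=1
After 8 (forward): cur=W back=4 fwd=0
After 9 (visit(Q)): cur=Q back=5 fwd=0
After 10 (visit(J)): cur=J back=6 fwd=0

J 6 0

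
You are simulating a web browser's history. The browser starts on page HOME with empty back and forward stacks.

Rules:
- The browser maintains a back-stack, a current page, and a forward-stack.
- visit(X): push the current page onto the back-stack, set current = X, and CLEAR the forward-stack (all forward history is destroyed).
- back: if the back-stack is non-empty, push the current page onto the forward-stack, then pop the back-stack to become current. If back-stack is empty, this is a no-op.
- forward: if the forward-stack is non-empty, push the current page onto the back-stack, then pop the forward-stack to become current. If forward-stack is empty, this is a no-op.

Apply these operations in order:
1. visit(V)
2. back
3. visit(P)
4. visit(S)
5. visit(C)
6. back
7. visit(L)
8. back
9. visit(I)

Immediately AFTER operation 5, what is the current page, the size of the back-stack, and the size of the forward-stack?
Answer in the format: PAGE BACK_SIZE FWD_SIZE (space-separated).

After 1 (visit(V)): cur=V back=1 fwd=0
After 2 (back): cur=HOME back=0 fwd=1
After 3 (visit(P)): cur=P back=1 fwd=0
After 4 (visit(S)): cur=S back=2 fwd=0
After 5 (visit(C)): cur=C back=3 fwd=0

C 3 0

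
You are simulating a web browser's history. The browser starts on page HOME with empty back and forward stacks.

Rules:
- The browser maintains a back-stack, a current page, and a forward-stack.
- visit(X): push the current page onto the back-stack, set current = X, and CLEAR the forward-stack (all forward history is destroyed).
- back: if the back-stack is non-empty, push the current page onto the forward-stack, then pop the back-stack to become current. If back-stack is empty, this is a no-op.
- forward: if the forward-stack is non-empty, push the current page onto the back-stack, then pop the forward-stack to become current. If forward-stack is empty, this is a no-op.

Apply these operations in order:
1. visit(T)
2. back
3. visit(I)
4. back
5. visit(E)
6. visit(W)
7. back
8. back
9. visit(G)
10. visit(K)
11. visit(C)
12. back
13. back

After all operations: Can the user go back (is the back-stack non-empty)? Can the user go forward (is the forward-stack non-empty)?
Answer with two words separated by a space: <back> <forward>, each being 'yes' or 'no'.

After 1 (visit(T)): cur=T back=1 fwd=0
After 2 (back): cur=HOME back=0 fwd=1
After 3 (visit(I)): cur=I back=1 fwd=0
After 4 (back): cur=HOME back=0 fwd=1
After 5 (visit(E)): cur=E back=1 fwd=0
After 6 (visit(W)): cur=W back=2 fwd=0
After 7 (back): cur=E back=1 fwd=1
After 8 (back): cur=HOME back=0 fwd=2
After 9 (visit(G)): cur=G back=1 fwd=0
After 10 (visit(K)): cur=K back=2 fwd=0
After 11 (visit(C)): cur=C back=3 fwd=0
After 12 (back): cur=K back=2 fwd=1
After 13 (back): cur=G back=1 fwd=2

Answer: yes yes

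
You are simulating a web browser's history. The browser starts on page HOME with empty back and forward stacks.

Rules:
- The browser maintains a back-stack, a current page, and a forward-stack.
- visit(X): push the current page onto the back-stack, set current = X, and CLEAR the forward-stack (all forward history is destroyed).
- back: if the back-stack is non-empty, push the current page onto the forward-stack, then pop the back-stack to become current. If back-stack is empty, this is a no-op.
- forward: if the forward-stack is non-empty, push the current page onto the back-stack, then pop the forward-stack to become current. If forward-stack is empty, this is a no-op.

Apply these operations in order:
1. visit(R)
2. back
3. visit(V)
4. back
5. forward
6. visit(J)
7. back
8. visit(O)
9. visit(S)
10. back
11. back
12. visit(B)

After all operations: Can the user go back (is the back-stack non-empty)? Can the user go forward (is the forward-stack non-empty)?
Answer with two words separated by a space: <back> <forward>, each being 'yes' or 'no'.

Answer: yes no

Derivation:
After 1 (visit(R)): cur=R back=1 fwd=0
After 2 (back): cur=HOME back=0 fwd=1
After 3 (visit(V)): cur=V back=1 fwd=0
After 4 (back): cur=HOME back=0 fwd=1
After 5 (forward): cur=V back=1 fwd=0
After 6 (visit(J)): cur=J back=2 fwd=0
After 7 (back): cur=V back=1 fwd=1
After 8 (visit(O)): cur=O back=2 fwd=0
After 9 (visit(S)): cur=S back=3 fwd=0
After 10 (back): cur=O back=2 fwd=1
After 11 (back): cur=V back=1 fwd=2
After 12 (visit(B)): cur=B back=2 fwd=0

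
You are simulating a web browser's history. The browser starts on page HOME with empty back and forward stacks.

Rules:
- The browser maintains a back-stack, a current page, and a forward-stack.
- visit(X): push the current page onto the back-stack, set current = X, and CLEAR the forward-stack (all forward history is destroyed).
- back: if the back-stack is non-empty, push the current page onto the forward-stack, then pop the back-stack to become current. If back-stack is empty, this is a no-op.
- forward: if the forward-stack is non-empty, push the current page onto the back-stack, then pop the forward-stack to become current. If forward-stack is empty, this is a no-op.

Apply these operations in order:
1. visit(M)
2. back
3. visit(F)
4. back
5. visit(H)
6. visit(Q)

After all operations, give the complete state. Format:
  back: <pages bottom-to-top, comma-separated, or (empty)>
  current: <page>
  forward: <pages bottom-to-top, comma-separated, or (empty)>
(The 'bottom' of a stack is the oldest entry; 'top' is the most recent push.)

After 1 (visit(M)): cur=M back=1 fwd=0
After 2 (back): cur=HOME back=0 fwd=1
After 3 (visit(F)): cur=F back=1 fwd=0
After 4 (back): cur=HOME back=0 fwd=1
After 5 (visit(H)): cur=H back=1 fwd=0
After 6 (visit(Q)): cur=Q back=2 fwd=0

Answer: back: HOME,H
current: Q
forward: (empty)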